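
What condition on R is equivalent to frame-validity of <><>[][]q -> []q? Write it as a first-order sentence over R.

forall x forall y forall z ((x R^2 y & xRz) -> exists w (y R^2 w & z = w))

This is a Sahlqvist (Geach-type) schema ◇^2□^2q → □^1◇^0q.
Minimal-valuation argument: fix x; take any y with xR^2y and any z with xR^1z. Set V(q) to the set of worlds R-reachable from y in exactly 2 steps. Then □^2q holds at y, so the antecedent holds at x; validity forces ◇^0q at z, giving a w with zR^0w and yR^2w.
First-order correspondent: forall x forall y forall z ((x R^2 y & xRz) -> exists w (y R^2 w & z = w)).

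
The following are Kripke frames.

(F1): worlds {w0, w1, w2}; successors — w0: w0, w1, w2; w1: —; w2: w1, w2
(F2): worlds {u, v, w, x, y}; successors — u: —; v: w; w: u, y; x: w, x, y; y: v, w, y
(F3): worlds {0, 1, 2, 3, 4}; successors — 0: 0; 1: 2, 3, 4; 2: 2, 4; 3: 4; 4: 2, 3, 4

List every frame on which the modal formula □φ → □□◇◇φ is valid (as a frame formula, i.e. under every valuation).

The schema corresponds to a generalized confluence (Geach) condition: ∀x ∀z (xR²z → ∃w (xRw ∧ zR²w)).
(F1): fails — w0R²w1 but no w with w0Rw and w1R²w.
(F2): fails — vR²u but no t with vRt and uR²t.
(F3): satisfies the condition.

(F3)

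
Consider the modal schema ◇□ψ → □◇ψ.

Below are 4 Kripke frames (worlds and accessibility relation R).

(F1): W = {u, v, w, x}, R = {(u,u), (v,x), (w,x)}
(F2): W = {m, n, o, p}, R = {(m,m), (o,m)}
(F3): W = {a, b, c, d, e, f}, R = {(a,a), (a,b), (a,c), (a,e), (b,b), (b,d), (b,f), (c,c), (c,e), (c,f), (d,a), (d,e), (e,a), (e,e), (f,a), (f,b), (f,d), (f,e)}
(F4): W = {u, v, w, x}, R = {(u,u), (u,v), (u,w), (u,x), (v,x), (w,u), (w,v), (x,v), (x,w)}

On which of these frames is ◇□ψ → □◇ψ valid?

The schema corresponds to convergence: ∀x ∀y ∀z (Rxy ∧ Rxz → ∃w (Ryw ∧ Rzw)).
(F1): fails — Rvx and Rvx but x and x have no common successor.
(F2): holds.
(F3): fails — Rab and Rae but b and e have no common successor.
(F4): fails — Ruv and Ruw but v and w have no common successor.

(F2)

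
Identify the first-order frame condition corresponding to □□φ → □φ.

Density

Suppose □□φ→□φ is valid. Take Rxy and set V(φ)={w : xR²w}. Then □□φ at x, so □φ at x, so φ at y, i.e. ∃z(Rxz∧Rzy).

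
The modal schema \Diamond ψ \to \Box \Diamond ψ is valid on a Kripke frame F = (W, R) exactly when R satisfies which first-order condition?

The Euclidean property

Suppose ◇ψ→□◇ψ is valid. Take Rxy, Rxz and set V(ψ)={y}. Then ◇ψ at x, so □◇ψ at x, so ◇ψ at z, so some w with Rzw has ψ; w=y, i.e. Rzy. By symmetry of the argument, Ryz.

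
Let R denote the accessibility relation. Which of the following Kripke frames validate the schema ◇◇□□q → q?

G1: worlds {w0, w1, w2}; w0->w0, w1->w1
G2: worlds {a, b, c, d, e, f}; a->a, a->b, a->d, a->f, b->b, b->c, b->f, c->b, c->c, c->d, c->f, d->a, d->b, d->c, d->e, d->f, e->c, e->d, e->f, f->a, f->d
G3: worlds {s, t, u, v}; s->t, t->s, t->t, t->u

This is the axiom for a generalized confluence (Geach) condition; its first-order frame correspondent is ∀x ∀y (xR²y → ∃w (yR²w ∧ x = w)).
G1: condition met.
G2: fails — eR²b but no w with bR²w and e=w.
G3: fails — sR²u but no w with uR²w and s=w.

G1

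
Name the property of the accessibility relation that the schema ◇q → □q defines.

Suppose ◇q→□q is valid. Take Rxy, Rxz and set V(q)={y}. Then ◇q at x, so □q at x, so q at z, i.e. z=y.
Conversely, any frame satisfying ∀x ∀y ∀z (Rxy ∧ Rxz → y = z) validates the schema.
Frame condition: ∀x ∀y ∀z (Rxy ∧ Rxz → y = z).

Partial functionality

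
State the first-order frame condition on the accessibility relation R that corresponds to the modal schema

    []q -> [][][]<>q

forall x forall z (x R^3 z -> exists w (xRw & zRw))

This is a Sahlqvist (Geach-type) schema ◇^0□^1q → □^3◇^1q.
Minimal-valuation argument: fix x; take any y with xR^0y and any z with xR^3z. Set V(q) to the set of worlds R-reachable from y in exactly 1 step. Then □^1q holds at y, so the antecedent holds at x; validity forces ◇^1q at z, giving a w with zR^1w and yR^1w.
First-order correspondent: forall x forall z (x R^3 z -> exists w (xRw & zRw)).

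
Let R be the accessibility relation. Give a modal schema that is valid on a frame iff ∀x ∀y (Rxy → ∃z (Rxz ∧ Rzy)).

□□r → □r

This is density; the standard corresponding axiom is C4: □□r → □r.
Suppose □□r→□r is valid. Take Rxy and set V(r)={w : xR²w}. Then □□r at x, so □r at x, so r at y, i.e. ∃z(Rxz∧Rzy).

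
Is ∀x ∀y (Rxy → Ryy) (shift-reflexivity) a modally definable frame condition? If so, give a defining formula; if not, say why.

Yes, by □(□p → p)

The condition is shift-reflexivity. A defining modal formula is □(□p → p).
Suppose □(□p→p) is valid. Take Rxy and set V(p)={w : Ryw}. Then at y, □p holds; since □(□p→p) at x, □p→p at y, so p at y, i.e. Ryy.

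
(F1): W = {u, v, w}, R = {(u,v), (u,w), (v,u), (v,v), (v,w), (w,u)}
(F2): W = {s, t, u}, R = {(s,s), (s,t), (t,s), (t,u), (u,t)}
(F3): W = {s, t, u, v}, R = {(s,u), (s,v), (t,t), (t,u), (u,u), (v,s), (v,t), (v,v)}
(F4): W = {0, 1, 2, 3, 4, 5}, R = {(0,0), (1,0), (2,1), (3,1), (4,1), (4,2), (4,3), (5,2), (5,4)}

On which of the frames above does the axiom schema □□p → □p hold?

(F3)

The schema corresponds to density: ∀x ∀y (Rxy → ∃z (Rxz ∧ Rzy)).
(F1): fails — Rwu but no z with Rwz and Rzu.
(F2): fails — Rut but no z with Ruz and Rzt.
(F3): holds.
(F4): fails — R31 but no z with R3z and Rz1.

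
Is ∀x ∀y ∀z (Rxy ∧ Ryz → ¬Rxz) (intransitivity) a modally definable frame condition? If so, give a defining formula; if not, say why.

Not modally definable

Modal frame validity is preserved under surjective bounded morphisms.
The 5-cycle (worlds s,t,u,v,w with s→t→u→v→w→s) is intransitive. Mapping every world to a single reflexive point • is a surjective bounded morphism; the reflexive point is not intransitive (R••∧R•• but R••).
So no modal formula (or set of formulas) defines exactly the intransitive frames.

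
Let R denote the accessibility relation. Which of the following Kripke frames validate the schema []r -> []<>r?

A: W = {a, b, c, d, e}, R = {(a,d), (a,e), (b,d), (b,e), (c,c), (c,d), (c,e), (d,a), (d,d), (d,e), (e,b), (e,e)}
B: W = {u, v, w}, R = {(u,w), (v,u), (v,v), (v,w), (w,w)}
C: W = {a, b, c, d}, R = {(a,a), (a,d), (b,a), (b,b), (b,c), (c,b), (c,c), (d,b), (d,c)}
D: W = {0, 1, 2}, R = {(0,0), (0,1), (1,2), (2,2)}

A, B

The schema corresponds to a generalized confluence (Geach) condition: forall x forall z (xRz -> exists w (xRw & zRw)).
A: ✓.
B: ✓.
C: fails — aRd but no w with aRw and dRw.
D: fails — 0R1 but no w with 0Rw and 1Rw.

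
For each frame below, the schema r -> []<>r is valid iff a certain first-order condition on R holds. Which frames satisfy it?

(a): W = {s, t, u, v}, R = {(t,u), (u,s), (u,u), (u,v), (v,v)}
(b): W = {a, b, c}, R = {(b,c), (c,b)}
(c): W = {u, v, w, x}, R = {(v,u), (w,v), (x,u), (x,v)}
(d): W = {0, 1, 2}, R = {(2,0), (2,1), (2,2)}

Frame correspondent (Sahlqvist): forall x forall y (Rxy -> Ryx) — i.e. symmetry.
(a): fails — Ruv but not Rvu.
(b): ✓.
(c): fails — Rvu but not Ruv.
(d): fails — R20 but not R02.

(b)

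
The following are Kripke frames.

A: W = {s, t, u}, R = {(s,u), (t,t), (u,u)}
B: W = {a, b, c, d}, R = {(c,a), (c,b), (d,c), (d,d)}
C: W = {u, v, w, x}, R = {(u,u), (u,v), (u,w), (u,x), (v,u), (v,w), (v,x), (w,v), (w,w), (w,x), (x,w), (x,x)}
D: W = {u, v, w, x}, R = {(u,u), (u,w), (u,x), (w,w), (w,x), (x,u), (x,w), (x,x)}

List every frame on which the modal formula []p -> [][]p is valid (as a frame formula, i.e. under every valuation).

A

The schema corresponds to transitivity: forall x forall y forall z (Rxy & Ryz -> Rxz).
A: satisfies the condition.
B: fails — Rdc and Rca but not Rda.
C: fails — Rxw and Rwv but not Rxv.
D: fails — Rwx and Rxu but not Rwu.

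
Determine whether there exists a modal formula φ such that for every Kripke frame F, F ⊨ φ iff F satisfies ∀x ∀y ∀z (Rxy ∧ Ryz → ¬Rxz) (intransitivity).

If a class were modally definable it would be closed under surjective bounded morphisms (Goldblatt–Thomason).
The 7-cycle (worlds w0,w1,w2,w3,w4,w5,w6 with w0→w1→w2→w3→w4→w5→w6→w0) is intransitive. Mapping every world to a single reflexive point • is a surjective bounded morphism; the reflexive point is not intransitive (R••∧R•• but R••).
Hence intransitivity is not modally definable.

Not modally definable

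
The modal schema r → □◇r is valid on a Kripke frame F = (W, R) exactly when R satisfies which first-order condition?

Symmetry

Suppose r→□◇r is valid. Take Rxy and set V(r)={x}. Then r at x, so □◇r at x, so ◇r at y, so some z with Ryz has r; z=x, i.e. Ryx.
The converse is a direct semantic check.
Frame condition: ∀x ∀y (Rxy → Ryx).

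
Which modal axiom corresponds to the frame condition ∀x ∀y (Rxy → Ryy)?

□(□ψ → ψ)

A defining formula is □(□ψ → ψ) (the T□ axiom).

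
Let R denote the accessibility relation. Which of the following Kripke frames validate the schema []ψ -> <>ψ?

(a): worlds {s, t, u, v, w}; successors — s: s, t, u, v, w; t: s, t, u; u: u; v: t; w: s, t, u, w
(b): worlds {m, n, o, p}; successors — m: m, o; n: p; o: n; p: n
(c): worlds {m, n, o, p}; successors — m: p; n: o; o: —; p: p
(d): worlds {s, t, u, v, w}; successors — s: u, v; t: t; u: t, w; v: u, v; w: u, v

The schema corresponds to seriality: forall x exists y Rxy.
(a): holds.
(b): holds.
(c): fails — world o has no successor.
(d): holds.
Valid on: (a), (b), (d).

(a), (b), (d)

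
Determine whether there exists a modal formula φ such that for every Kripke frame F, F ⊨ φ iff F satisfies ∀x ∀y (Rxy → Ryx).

The condition is symmetry. A defining modal formula is q → □◇q.

Definable; q → □◇q defines it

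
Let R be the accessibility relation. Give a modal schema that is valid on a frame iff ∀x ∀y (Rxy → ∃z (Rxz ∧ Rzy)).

The condition is density. The C4 schema □□q → □q defines it.
Suppose □□q→□q is valid. Take Rxy and set V(q)={w : xR²w}. Then □□q at x, so □q at x, so q at y, i.e. ∃z(Rxz∧Rzy).

□□q → □q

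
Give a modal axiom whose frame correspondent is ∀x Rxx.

This is reflexivity; the standard corresponding axiom is T: □p → p.
Suppose □p→p is valid. At any x set V(p)={w : Rxw}. Then □p holds at x, so p holds at x, i.e. Rxx.

□p → p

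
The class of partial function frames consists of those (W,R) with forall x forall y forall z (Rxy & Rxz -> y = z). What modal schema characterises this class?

The condition is partial functionality. The CD schema ◇q → □q defines it.
Suppose ◇q→□q is valid. Take Rxy, Rxz and set V(q)={y}. Then ◇q at x, so □q at x, so q at z, i.e. z=y.

◇q → □q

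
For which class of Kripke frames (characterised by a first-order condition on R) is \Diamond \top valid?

This schema is equivalent to the D axiom □ψ → ◇ψ.
Its frame correspondent is seriality — \forall x \exists y Rxy.

seriality: \forall x \exists y Rxy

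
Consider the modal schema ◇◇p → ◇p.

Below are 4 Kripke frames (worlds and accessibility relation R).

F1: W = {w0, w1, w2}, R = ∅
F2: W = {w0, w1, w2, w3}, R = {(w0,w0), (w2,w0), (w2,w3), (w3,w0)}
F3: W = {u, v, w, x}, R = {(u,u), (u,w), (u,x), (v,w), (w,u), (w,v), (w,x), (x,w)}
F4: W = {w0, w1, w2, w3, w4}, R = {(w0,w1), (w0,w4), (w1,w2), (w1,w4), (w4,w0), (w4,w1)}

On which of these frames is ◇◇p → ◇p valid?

This is the axiom for transitivity; its first-order frame correspondent is ∀x ∀y ∀z (Rxy ∧ Ryz → Rxz).
F1: holds.
F2: holds.
F3: fails — Rxw and Rwu but not Rxu.
F4: fails — Rw0w4 and Rw4w0 but not Rw0w0.

F1, F2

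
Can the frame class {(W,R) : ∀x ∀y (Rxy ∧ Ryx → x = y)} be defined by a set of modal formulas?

Not definable by any modal formula

Modal frame validity is preserved under surjective bounded morphisms.
The 8-cycle (worlds w0,w1,w2,w3,w4,w5,w6,w7 with w0→w1→w2→w3→w4→w5→w6→w7→w0) is antisymmetric. Sending even-indexed worlds to a and odd-indexed worlds to b is a surjective bounded morphism onto the two-world frame with a↔b, which is not antisymmetric.
So the class is not modally definable.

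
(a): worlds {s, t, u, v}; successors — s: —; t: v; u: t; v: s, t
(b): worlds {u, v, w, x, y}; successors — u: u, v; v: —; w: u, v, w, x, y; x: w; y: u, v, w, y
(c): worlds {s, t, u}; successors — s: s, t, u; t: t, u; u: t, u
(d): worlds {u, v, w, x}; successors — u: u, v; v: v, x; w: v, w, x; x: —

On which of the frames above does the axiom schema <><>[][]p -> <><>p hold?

(c)

Frame correspondent (Sahlqvist): forall x forall y (x R^2 y -> exists w (y R^2 w & x R^2 w)) — i.e. a generalized confluence (Geach) condition.
(a): fails — tR²s but no w with sR²w and tR²w.
(b): fails — uR²v but no t with vR²t and uR²t.
(c): ✓.
(d): fails — uR²x but no t with xR²t and uR²t.
Valid on: (c).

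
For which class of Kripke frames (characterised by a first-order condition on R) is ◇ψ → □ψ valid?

Suppose ◇ψ→□ψ is valid. Take Rxy, Rxz and set V(ψ)={y}. Then ◇ψ at x, so □ψ at x, so ψ at z, i.e. z=y.
The converse is a direct semantic check.
Frame condition: ∀x ∀y ∀z (Rxy ∧ Rxz → y = z).

partial functionality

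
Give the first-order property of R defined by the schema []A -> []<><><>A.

forall x forall z (xRz -> exists w (xRw & z R^3 w))

This is a Sahlqvist (Geach-type) schema ◇^0□^1A → □^1◇^3A.
First-order correspondent: forall x forall z (xRz -> exists w (xRw & z R^3 w)).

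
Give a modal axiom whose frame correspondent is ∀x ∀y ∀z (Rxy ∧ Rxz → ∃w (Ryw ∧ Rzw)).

◇□ψ → □◇ψ

This is convergence; the standard corresponding axiom is .2: ◇□ψ → □◇ψ.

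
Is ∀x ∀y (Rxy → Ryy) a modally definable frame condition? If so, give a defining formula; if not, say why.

Yes, by □(□r → r)

The condition is shift-reflexivity. A defining modal formula is □(□r → r).
Suppose □(□r→r) is valid. Take Rxy and set V(r)={w : Ryw}. Then at y, □r holds; since □(□r→r) at x, □r→r at y, so r at y, i.e. Ryy.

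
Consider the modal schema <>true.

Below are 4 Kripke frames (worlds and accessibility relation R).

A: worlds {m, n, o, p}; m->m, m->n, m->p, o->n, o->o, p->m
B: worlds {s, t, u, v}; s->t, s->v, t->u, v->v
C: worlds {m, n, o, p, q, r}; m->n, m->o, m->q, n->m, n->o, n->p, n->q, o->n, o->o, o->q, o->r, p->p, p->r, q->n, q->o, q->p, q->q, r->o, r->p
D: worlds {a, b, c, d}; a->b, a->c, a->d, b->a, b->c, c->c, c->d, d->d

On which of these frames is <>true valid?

This is the axiom for seriality; its first-order frame correspondent is forall x exists y Rxy.
A: fails — world n has no successor.
B: fails — world u has no successor.
C: ✓.
D: ✓.
Valid on: C, D.

C, D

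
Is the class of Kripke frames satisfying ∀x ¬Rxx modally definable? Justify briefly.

Not definable by any modal formula

If a class were modally definable it would be closed under surjective bounded morphisms (Goldblatt–Thomason).
The 5-cycle (worlds a,b,c,d,e with a→b→c→d→e→a) is irreflexive, and the map sending every world to a single reflexive point • is a surjective bounded morphism (forth: every edge maps to (•,•); back: every world has a successor). So any modal formula valid on the 5-cycle is also valid on the reflexive point, which is not irreflexive.
Hence irreflexivity is not modally definable.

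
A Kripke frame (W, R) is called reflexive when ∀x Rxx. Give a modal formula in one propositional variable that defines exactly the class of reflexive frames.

This is reflexivity; the standard corresponding axiom is T: □ψ → ψ.
Suppose □ψ→ψ is valid. At any x set V(ψ)={w : Rxw}. Then □ψ holds at x, so ψ holds at x, i.e. Rxx.

□ψ → ψ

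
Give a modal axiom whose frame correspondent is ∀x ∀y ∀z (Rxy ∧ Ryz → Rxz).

The condition is transitivity. The 4 schema □r → □□r defines it.

□r → □□r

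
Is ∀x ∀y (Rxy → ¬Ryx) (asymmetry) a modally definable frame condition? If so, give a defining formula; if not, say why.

Not definable by any modal formula

Modal frame validity is preserved under surjective bounded morphisms.
The 5-cycle (worlds w0,w1,w2,w3,w4 with w0→w1→w2→w3→w4→w0) is asymmetric. Mapping every world to a single reflexive point • is a surjective bounded morphism, and the reflexive point is not asymmetric (R•• but asymmetry requires ¬R••).
So no modal formula (or set of formulas) defines exactly the asymmetric frames.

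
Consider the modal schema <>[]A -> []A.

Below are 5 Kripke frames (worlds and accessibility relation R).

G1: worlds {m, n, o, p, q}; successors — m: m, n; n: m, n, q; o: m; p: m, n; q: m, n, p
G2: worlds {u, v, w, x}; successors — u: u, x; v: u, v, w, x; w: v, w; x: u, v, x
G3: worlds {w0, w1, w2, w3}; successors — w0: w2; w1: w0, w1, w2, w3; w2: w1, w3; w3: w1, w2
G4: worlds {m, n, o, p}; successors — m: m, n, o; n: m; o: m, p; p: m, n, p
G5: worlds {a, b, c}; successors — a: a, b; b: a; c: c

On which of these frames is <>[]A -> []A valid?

This is the axiom for the Euclidean property; its first-order frame correspondent is forall x forall y forall z (Rxy & Rxz -> Ryz).
G1: fails — Rnq and Rnq but not Rqq.
G2: fails — Rvw and Rvu but not Rwu.
G3: fails — Rw0w2 and Rw0w2 but not Rw2w2.
G4: fails — Rmo and Rmo but not Roo.
G5: fails — Rab and Rab but not Rbb.

none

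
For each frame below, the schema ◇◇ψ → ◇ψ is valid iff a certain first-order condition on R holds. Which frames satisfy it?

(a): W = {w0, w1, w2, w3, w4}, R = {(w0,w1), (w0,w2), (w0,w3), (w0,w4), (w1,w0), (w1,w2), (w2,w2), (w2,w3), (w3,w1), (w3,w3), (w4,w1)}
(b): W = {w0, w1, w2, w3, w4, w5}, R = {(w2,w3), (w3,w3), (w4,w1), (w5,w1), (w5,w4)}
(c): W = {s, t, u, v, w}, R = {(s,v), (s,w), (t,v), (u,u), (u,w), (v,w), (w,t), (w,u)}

This is the axiom for transitivity; its first-order frame correspondent is ∀x ∀y ∀z (Rxy ∧ Ryz → Rxz).
(a): fails — Rw1w2 and Rw2w3 but not Rw1w3.
(b): condition met.
(c): fails — Rwt and Rtv but not Rwv.

(b)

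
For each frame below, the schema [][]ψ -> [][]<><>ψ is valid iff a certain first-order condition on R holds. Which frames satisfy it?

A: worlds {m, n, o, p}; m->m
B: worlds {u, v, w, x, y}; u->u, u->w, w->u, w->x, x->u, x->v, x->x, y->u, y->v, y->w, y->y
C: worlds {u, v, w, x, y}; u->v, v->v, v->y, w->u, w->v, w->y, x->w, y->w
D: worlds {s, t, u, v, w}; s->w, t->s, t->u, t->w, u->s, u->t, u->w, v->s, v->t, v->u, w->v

Frame correspondent (Sahlqvist): forall x forall z (x R^2 z -> exists w (x R^2 w & z R^2 w)) — i.e. a generalized confluence (Geach) condition.
A: condition met.
B: fails — wR²v but no t with wR²t and vR²t.
C: condition met.
D: fails — sR²v but no w* with sR²w* and vR²w*.
Valid on: A, C.

A, C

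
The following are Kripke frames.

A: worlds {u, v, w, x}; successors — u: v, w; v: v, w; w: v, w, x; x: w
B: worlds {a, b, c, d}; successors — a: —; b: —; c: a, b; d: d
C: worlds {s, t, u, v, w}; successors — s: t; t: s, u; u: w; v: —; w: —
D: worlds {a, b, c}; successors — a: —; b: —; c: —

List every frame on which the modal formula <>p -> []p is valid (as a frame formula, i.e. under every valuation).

D

This is the axiom for partial functionality; its first-order frame correspondent is forall x forall y forall z (Rxy & Rxz -> y = z).
A: fails — u sees both v and w.
B: fails — c sees both a and b.
C: fails — t sees both s and u.
D: holds.
Valid on: D.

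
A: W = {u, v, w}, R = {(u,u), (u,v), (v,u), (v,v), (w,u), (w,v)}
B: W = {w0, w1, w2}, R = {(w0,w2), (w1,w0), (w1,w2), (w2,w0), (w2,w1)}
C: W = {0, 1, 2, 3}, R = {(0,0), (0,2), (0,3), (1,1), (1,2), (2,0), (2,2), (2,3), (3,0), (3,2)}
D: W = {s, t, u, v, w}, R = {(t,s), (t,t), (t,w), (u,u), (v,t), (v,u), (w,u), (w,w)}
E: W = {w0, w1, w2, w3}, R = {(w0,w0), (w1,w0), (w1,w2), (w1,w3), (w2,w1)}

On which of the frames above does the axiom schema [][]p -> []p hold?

The schema corresponds to density: forall x forall y (Rxy -> exists z (Rxz & Rzy)).
A: satisfies the condition.
B: fails — Rw0w2 but no z with Rw0z and Rzw2.
C: satisfies the condition.
D: satisfies the condition.
E: fails — Rw1w2 but no z with Rw1z and Rzw2.
Valid on: A, C, D.

A, C, D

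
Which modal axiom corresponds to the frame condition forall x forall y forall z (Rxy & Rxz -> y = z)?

This is partial functionality; the standard corresponding axiom is CD: ◇p → □p.
Suppose ◇p→□p is valid. Take Rxy, Rxz and set V(p)={y}. Then ◇p at x, so □p at x, so p at z, i.e. z=y.

◇p → □p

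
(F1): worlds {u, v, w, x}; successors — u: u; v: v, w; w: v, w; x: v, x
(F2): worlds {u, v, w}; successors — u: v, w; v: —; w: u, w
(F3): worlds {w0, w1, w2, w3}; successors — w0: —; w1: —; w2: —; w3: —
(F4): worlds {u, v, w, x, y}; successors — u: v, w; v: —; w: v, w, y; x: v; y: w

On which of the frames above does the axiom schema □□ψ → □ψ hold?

(F1), (F3)

This is the axiom for density; its first-order frame correspondent is ∀x ∀y (Rxy → ∃z (Rxz ∧ Rzy)).
(F1): holds.
(F2): fails — Ruv but no z with Ruz and Rzv.
(F3): holds.
(F4): fails — Rxv but no z with Rxz and Rzv.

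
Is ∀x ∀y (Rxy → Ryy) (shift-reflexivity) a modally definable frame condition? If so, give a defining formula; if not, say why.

The condition is shift-reflexivity. A defining modal formula is □(□q → q).
Suppose □(□q→q) is valid. Take Rxy and set V(q)={w : Ryw}. Then at y, □q holds; since □(□q→q) at x, □q→q at y, so q at y, i.e. Ryy.

Yes, by □(□q → q)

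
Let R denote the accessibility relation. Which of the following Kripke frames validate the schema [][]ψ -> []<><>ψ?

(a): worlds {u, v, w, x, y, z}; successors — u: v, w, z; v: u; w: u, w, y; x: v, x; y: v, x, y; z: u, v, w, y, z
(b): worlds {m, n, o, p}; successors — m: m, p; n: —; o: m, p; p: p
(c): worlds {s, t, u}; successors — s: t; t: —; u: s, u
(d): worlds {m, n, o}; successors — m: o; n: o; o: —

(a), (b)

The schema corresponds to a generalized confluence (Geach) condition: forall x forall z (xRz -> exists w (x R^2 w & z R^2 w)).
(a): satisfies the condition.
(b): satisfies the condition.
(c): fails — sRt but no w with sR²w and tR²w.
(d): fails — mRo but no w with mR²w and oR²w.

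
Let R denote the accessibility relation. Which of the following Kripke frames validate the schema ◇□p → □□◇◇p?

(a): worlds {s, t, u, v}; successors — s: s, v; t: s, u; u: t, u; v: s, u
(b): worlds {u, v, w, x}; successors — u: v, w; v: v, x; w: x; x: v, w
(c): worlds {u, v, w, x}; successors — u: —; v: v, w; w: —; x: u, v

(a), (b)

This is the axiom for a generalized confluence (Geach) condition; its first-order frame correspondent is ∀x ∀y ∀z ((xRy ∧ xR²z) → ∃w (yRw ∧ zR²w)).
(a): satisfies the condition.
(b): satisfies the condition.
(c): fails — vRv, vR²w but no t with vRt and wR²t.
Valid on: (a), (b).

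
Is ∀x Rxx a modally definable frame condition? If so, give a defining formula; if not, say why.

This is a Sahlqvist condition; the T axiom □r → r defines it.

Yes — defined by □r → r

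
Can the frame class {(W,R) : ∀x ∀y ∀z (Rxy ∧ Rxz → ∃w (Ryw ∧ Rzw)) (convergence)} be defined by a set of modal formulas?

The condition is convergence. A defining modal formula is ◇□p → □◇p.

Yes — defined by ◇□p → □◇p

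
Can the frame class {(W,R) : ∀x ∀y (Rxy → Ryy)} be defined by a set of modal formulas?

Yes, by □(□r → r)

Yes: it is shift-reflexivity, defined by the T□ schema □(□r → r).
Suppose □(□r→r) is valid. Take Rxy and set V(r)={w : Ryw}. Then at y, □r holds; since □(□r→r) at x, □r→r at y, so r at y, i.e. Ryy.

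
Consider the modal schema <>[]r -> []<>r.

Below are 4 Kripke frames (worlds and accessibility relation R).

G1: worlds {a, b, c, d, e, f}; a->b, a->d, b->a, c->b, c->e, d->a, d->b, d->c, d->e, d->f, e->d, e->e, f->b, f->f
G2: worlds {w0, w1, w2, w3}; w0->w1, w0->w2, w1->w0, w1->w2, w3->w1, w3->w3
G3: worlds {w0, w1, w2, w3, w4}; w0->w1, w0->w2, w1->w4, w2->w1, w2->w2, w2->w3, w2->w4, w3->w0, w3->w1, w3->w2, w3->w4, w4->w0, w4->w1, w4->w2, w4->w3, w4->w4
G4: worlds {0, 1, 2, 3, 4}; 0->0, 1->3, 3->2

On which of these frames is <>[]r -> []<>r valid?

none

The schema corresponds to convergence: forall x forall y forall z (Rxy & Rxz -> exists w (Ryw & Rzw)).
G1: fails — Rcb and Rce but b and e have no common successor.
G2: fails — Rw0w1 and Rw0w2 but w1 and w2 have no common successor.
G3: fails — Rw3w1 and Rw3w0 but w1 and w0 have no common successor.
G4: fails — R32 and R32 but 2 and 2 have no common successor.
Valid on no frame.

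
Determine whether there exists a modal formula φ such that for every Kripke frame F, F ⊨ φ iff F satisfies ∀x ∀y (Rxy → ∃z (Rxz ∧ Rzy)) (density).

Yes: it is density, defined by the C4 schema □□q → □q.
Suppose □□q→□q is valid. Take Rxy and set V(q)={w : xR²w}. Then □□q at x, so □q at x, so q at y, i.e. ∃z(Rxz∧Rzy).

Yes — defined by □□q → □q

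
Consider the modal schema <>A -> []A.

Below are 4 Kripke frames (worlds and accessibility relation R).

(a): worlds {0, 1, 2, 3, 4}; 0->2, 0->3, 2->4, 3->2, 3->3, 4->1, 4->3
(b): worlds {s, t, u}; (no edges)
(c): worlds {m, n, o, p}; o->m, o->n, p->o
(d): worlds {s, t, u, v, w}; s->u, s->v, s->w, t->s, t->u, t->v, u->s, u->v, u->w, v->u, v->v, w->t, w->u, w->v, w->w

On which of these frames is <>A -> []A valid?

This is the axiom for partial functionality; its first-order frame correspondent is forall x forall y forall z (Rxy & Rxz -> y = z).
(a): fails — 0 sees both 2 and 3.
(b): condition met.
(c): fails — o sees both m and n.
(d): fails — s sees both u and v.
Valid on: (b).

(b)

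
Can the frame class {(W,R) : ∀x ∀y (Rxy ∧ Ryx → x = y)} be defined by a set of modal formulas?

Not definable by any modal formula

Any modally definable frame class is closed under surjective bounded morphisms.
The 6-cycle (worlds a,b,c,d,e,f with a→b→c→d→e→f→a) is antisymmetric. Sending even-indexed worlds to • and odd-indexed worlds to ∘ is a surjective bounded morphism onto the two-world frame with •↔∘, which is not antisymmetric.
So no modal formula (or set of formulas) defines exactly the antisymmetric frames.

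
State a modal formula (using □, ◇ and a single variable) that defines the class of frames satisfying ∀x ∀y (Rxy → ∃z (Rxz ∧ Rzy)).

A defining formula is □□s → □s (the C4 axiom).

□□s → □s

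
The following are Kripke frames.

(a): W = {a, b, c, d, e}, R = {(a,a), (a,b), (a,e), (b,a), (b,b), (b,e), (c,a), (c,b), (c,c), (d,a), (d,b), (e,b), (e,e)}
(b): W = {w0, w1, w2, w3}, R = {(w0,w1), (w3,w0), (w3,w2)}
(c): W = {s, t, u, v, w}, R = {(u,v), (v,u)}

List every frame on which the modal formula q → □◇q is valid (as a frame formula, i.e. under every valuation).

(c)

This is the axiom for symmetry; its first-order frame correspondent is ∀x ∀y (Rxy → Ryx).
(a): fails — Rae but not Rea.
(b): fails — Rw0w1 but not Rw1w0.
(c): holds.
Valid on: (c).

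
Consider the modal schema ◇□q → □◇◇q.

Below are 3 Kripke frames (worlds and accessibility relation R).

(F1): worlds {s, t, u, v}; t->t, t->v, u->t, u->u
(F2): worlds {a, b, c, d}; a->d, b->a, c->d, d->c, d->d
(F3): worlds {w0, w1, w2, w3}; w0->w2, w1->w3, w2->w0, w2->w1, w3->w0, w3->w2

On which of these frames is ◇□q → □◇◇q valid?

(F2)

The schema corresponds to a generalized confluence (Geach) condition: ∀x ∀y ∀z ((xRy ∧ xRz) → ∃w (yRw ∧ zR²w)).
(F1): fails — tRt, tRv but no w with tRw and vR²w.
(F2): ✓.
(F3): fails — w0Rw2, w0Rw2 but no w with w2Rw and w2R²w.
Valid on: (F2).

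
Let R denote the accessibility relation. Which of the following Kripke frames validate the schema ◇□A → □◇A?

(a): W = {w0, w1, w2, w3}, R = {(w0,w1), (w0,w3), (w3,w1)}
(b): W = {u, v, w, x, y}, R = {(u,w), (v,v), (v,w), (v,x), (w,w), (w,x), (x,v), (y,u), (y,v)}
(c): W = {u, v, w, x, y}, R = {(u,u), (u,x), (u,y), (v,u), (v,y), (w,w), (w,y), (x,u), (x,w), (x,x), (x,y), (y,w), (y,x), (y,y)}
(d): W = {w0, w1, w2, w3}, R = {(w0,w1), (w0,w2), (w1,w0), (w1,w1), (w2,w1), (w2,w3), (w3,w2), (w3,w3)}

(c)

The schema corresponds to convergence: ∀x ∀y ∀z (Rxy ∧ Rxz → ∃w (Ryw ∧ Rzw)).
(a): fails — Rw0w1 and Rw0w1 but w1 and w1 have no common successor.
(b): fails — Rvw and Rvx but w and x have no common successor.
(c): holds.
(d): fails — Rw2w1 and Rw2w3 but w1 and w3 have no common successor.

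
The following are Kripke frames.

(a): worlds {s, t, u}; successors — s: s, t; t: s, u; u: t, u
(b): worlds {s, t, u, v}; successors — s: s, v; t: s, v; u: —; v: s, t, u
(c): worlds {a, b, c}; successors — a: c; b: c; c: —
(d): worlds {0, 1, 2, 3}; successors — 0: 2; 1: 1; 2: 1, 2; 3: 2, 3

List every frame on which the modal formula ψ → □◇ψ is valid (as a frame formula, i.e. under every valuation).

The schema corresponds to symmetry: ∀x ∀y (Rxy → Ryx).
(a): holds.
(b): fails — Rvu but not Ruv.
(c): fails — Rac but not Rca.
(d): fails — R32 but not R23.
Valid on: (a).

(a)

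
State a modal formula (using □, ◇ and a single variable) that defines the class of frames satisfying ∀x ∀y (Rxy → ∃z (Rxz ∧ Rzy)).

The condition is density. The C4 schema □□ψ → □ψ defines it.
Suppose □□ψ→□ψ is valid. Take Rxy and set V(ψ)={w : xR²w}. Then □□ψ at x, so □ψ at x, so ψ at y, i.e. ∃z(Rxz∧Rzy).

□□ψ → □ψ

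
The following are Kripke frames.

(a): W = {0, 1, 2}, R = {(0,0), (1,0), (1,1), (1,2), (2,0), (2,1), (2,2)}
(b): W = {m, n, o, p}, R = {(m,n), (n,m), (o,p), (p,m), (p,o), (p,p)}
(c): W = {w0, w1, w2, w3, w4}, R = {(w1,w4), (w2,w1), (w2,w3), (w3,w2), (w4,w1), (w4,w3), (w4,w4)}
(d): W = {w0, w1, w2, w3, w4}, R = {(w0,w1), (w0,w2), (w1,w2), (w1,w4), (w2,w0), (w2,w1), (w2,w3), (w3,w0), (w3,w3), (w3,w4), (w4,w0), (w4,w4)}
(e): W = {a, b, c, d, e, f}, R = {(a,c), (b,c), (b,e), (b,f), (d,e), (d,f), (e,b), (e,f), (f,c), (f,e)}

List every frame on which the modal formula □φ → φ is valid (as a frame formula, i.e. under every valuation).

This is the axiom for reflexivity; its first-order frame correspondent is ∀x Rxx.
(a): holds.
(b): fails — world m does not see itself.
(c): fails — world w0 does not see itself.
(d): fails — world w0 does not see itself.
(e): fails — world a does not see itself.
Valid on: (a).

(a)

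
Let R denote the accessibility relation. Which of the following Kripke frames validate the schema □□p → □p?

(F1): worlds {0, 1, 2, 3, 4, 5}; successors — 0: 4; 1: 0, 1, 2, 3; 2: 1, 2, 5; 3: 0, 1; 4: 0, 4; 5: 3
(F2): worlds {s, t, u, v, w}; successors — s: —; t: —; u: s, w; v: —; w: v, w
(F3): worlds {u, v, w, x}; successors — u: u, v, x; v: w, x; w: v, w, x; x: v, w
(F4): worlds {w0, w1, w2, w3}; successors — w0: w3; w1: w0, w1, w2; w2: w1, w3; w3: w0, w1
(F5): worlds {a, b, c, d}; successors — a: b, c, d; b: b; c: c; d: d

The schema corresponds to density: ∀x ∀y (Rxy → ∃z (Rxz ∧ Rzy)).
(F1): fails — R53 but no z with R5z and Rz3.
(F2): fails — Rus but no z with Ruz and Rzs.
(F3): holds.
(F4): fails — Rw0w3 but no z with Rw0z and Rzw3.
(F5): holds.
Valid on: (F3), (F5).

(F3), (F5)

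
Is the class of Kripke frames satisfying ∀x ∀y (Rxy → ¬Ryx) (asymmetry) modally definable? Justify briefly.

Not modally definable

Any modally definable frame class is closed under surjective bounded morphisms.
The 5-cycle (worlds 0,1,2,3,4 with 0→1→2→3→4→0) is asymmetric. Mapping every world to a single reflexive point • is a surjective bounded morphism, and the reflexive point is not asymmetric (R•• but asymmetry requires ¬R••).
Hence asymmetry is not modally definable.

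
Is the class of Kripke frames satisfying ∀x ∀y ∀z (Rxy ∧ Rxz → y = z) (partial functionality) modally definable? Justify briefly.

The condition is partial functionality. A defining modal formula is ◇q → □q.
Suppose ◇q→□q is valid. Take Rxy, Rxz and set V(q)={y}. Then ◇q at x, so □q at x, so q at z, i.e. z=y.

Definable; ◇q → □q defines it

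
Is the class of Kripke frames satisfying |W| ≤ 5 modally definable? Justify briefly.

Any modally definable frame class is closed under disjoint unions.
Any modal formula valid on each of 6 disjoint one-world frames is valid on their disjoint union (validity is preserved under disjoint unions). Each one-world frame has |W|=1≤5, but the union has |W|=6.
Hence having at most 5 worlds is not modally definable.

No — not modally definable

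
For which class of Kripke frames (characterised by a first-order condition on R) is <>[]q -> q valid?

symmetry: forall x forall y (Rxy -> Ryx)

Replacing q by ¬q and contraposing gives the equivalent schema q → □◇q.
Suppose q→□◇q is valid. Take Rxy and set V(q)={x}. Then q at x, so □◇q at x, so ◇q at y, so some z with Ryz has q; z=x, i.e. Ryx.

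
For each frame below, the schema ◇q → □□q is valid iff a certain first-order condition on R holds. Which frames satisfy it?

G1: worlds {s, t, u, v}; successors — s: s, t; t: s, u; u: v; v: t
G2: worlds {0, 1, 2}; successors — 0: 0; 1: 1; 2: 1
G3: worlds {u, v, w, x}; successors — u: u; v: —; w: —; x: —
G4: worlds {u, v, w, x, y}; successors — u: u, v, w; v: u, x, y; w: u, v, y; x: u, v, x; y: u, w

G2, G3

The schema corresponds to a generalized confluence (Geach) condition: ∀x ∀y ∀z ((xRy ∧ xR²z) → ∃w (y = w ∧ z = w)).
G1: fails — sRs, sR²t but s ≠ t.
G2: holds.
G3: holds.
G4: fails — uRu, uR²v but u ≠ v.
Valid on: G2, G3.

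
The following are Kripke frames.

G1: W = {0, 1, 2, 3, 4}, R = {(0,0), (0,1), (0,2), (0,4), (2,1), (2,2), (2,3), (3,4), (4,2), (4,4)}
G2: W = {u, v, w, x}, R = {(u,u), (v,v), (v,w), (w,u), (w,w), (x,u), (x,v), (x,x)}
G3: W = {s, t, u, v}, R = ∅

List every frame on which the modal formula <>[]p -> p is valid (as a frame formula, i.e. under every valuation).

The schema corresponds to a generalized confluence (Geach) condition: forall x forall y (xRy -> exists w (yRw & x = w)).
G1: fails — 0R1 but no w with 1Rw and 0=w.
G2: fails — vRw but no t with wRt and v=t.
G3: condition met.
Valid on: G3.

G3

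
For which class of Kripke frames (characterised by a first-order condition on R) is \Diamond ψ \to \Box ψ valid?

Suppose ◇ψ→□ψ is valid. Take Rxy, Rxz and set V(ψ)={y}. Then ◇ψ at x, so □ψ at x, so ψ at z, i.e. z=y.
The converse is a direct semantic check.
Frame condition: \forall x \forall y \forall z (Rxy \wedge Rxz \to y = z).

partial functionality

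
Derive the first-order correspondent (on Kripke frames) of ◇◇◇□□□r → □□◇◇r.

∀x ∀y ∀z ((xR³y ∧ xR²z) → ∃w (yR³w ∧ zR²w))

This is a Sahlqvist (Geach-type) schema ◇^3□^3r → □^2◇^2r.
First-order correspondent: ∀x ∀y ∀z ((xR³y ∧ xR²z) → ∃w (yR³w ∧ zR²w)).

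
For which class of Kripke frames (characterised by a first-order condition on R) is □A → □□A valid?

Suppose □A→□□A is valid. Take Rxy, Ryz and set V(A)={w : Rxw}. Then □A at x, so □□A at x, so □A at y, so A at z, i.e. Rxz.
Conversely, any frame satisfying ∀x ∀y ∀z (Rxy ∧ Ryz → Rxz) validates the schema.
Frame condition: ∀x ∀y ∀z (Rxy ∧ Ryz → Rxz).

Transitivity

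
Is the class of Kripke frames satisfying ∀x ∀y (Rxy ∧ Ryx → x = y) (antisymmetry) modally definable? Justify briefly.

If a class were modally definable it would be closed under surjective bounded morphisms (Goldblatt–Thomason).
The 6-cycle (worlds w0,w1,w2,w3,w4,w5 with w0→w1→w2→w3→w4→w5→w0) is antisymmetric. Sending even-indexed worlds to s and odd-indexed worlds to t is a surjective bounded morphism onto the two-world frame with s↔t, which is not antisymmetric.
So no modal formula (or set of formulas) defines exactly the antisymmetric frames.

No — not modally definable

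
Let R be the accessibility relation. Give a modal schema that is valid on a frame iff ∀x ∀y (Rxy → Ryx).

A defining formula is ψ → □◇ψ (the B axiom).
Suppose ψ→□◇ψ is valid. Take Rxy and set V(ψ)={x}. Then ψ at x, so □◇ψ at x, so ◇ψ at y, so some z with Ryz has ψ; z=x, i.e. Ryx.

ψ → □◇ψ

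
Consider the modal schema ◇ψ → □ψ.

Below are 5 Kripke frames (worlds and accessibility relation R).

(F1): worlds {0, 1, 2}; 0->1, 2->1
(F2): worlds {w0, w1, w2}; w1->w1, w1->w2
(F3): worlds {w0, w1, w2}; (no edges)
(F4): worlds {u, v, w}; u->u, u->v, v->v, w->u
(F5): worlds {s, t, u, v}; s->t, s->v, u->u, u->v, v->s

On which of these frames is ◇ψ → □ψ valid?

Frame correspondent (Sahlqvist): ∀x ∀y ∀z (Rxy ∧ Rxz → y = z) — i.e. partial functionality.
(F1): ✓.
(F2): fails — w1 sees both w1 and w2.
(F3): ✓.
(F4): fails — u sees both u and v.
(F5): fails — s sees both t and v.

(F1), (F3)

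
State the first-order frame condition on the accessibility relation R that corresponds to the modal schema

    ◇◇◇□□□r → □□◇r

∀x ∀y ∀z ((xR³y ∧ xR²z) → ∃w (yR³w ∧ zRw))

This is a Sahlqvist (Geach-type) schema ◇^3□^3r → □^2◇^1r.
Minimal-valuation argument: fix x; take any y with xR^3y and any z with xR^2z. Set V(r) to the set of worlds R-reachable from y in exactly 3 steps. Then □^3r holds at y, so the antecedent holds at x; validity forces ◇^1r at z, giving a w with zR^1w and yR^3w.
First-order correspondent: ∀x ∀y ∀z ((xR³y ∧ xR²z) → ∃w (yR³w ∧ zRw)).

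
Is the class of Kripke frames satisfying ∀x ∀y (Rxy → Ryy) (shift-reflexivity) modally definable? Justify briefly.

The condition is shift-reflexivity. A defining modal formula is □(□r → r).
Suppose □(□r→r) is valid. Take Rxy and set V(r)={w : Ryw}. Then at y, □r holds; since □(□r→r) at x, □r→r at y, so r at y, i.e. Ryy.

Yes, by □(□r → r)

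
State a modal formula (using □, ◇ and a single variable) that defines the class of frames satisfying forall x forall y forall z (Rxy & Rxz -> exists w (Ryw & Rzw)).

◇□r → □◇r

A defining formula is ◇□r → □◇r (the .2 axiom).
Suppose ◇□r→□◇r is valid. Take Rxy, Rxz and set V(r)={w : Ryw}. Then □r at y so ◇□r at x, so □◇r at x, so ◇r at z, giving w with Rzw and Ryw.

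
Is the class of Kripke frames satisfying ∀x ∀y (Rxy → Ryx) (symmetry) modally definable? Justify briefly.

This is a Sahlqvist condition; the B axiom q → □◇q defines it.
Suppose q→□◇q is valid. Take Rxy and set V(q)={x}. Then q at x, so □◇q at x, so ◇q at y, so some z with Ryz has q; z=x, i.e. Ryx.

Yes, by q → □◇q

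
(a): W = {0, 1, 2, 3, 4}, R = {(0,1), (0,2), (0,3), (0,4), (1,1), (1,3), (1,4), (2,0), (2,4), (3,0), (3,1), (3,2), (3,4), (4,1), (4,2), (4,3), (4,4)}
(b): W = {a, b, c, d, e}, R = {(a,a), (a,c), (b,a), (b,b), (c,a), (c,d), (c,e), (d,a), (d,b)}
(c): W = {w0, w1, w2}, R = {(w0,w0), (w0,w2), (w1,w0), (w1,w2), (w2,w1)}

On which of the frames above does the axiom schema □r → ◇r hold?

(a), (c)

Frame correspondent (Sahlqvist): ∀x ∃y Rxy — i.e. seriality.
(a): ✓.
(b): fails — world e has no successor.
(c): ✓.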